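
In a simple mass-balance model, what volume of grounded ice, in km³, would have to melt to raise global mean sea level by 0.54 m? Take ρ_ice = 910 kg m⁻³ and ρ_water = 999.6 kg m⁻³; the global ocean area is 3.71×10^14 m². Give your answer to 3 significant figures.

Required water volume = Δh × A = 0.54 m × 3.71×10^14 m² = 2.003×10^14 m³ = 2.003×10^5 km³.
Ice volume = water volume × ρ_w/ρ_ice = 2.003×10^5 × 999.6/910 = 2.20×10^5 km³.

≈ 2.20×10^5 km³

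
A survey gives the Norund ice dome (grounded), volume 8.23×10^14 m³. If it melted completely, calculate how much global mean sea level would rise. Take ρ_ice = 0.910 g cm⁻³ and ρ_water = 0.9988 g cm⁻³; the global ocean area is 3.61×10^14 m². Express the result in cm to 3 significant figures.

Norund: 8.23×10^14 m³ × (910/998.8) = 7.498×10^14 m³ of water.
Spread over 3.61×10^14 m² of ocean, Δh = 7.498×10^14 / 3.61×10^14 = 2.08 m = 208 cm.

≈ 208 cm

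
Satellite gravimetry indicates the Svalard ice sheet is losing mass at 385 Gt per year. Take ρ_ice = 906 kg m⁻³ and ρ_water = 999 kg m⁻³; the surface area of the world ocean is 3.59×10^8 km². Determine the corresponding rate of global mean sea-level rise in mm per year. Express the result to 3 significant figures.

ρ_w = 999 kg m⁻³. Annual water volume added = 385 Gt / ρ_w = 3.850×10^14 kg / 999 kg m⁻³ = 3.854×10^11 m³.
Δh per year = 3.854×10^11 / 3.59×10^14 = 1.07×10^-3 m = 1.07 mm.

≈ 1.07 mm/yr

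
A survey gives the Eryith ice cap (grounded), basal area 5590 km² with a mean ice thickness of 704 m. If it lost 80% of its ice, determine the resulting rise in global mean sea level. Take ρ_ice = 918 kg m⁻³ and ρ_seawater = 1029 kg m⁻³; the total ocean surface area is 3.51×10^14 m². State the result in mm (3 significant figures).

Eryith: ice volume = 5590 km² × 704 m = 3935 km³; 0.8 × 3935 × (918/1029) = 2809 km³ of water.
Spread over 3.51×10^14 m² of ocean, Δh = 2.809×10^12 / 3.51×10^14 = 8.00×10^-3 m = 8.00 mm.

≈ 8.00 mm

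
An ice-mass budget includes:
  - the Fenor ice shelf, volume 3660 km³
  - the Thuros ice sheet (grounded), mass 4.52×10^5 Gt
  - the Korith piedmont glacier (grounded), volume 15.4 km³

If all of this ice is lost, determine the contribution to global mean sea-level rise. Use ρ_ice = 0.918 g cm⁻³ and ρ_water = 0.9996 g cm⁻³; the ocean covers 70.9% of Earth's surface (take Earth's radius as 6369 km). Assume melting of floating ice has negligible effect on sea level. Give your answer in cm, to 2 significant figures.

≈ 130 cm

The Fenor ice shelf is floating and already displaces its own weight of water, so its melt adds essentially nothing to sea level.
Thuros: 4.52×10^5 Gt = 4.520×10^17 kg; dividing by ρ_w = 0.9996 g cm⁻³ = 999.6 kg m⁻³ gives 4.522×10^14 m³ of water.
Korith: 15.4 km³ × (918/999.6) = 14.14 km³ of water.
Total added water ≈ 4.522×10^14 m³ over 3.61×10^14 m² → Δh = 1.25 m = 130 cm.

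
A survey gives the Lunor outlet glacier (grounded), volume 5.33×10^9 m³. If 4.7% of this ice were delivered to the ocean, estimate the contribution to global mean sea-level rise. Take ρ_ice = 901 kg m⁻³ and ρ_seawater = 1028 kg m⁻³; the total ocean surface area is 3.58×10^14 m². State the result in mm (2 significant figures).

≈ 6.1×10^-4 mm

Lunor: 0.047 × 5.33×10^9 m³ × (901/1028) = 2.196×10^8 m³ of water.
Spread over 3.58×10^14 m² of ocean, Δh = 2.196×10^8 / 3.58×10^14 = 6.13×10^-7 m = 6.1×10^-4 mm.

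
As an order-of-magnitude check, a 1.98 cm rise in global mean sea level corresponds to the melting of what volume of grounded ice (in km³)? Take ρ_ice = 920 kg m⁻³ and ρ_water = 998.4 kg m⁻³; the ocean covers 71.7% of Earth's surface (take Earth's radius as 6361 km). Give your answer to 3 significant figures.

≈ 7830 km³

Required water volume = Δh × A = 0.0198 m × 3.65×10^14 m² = 7.218×10^12 m³ = 7218 km³.
Ice volume = water volume × ρ_w/ρ_ice = 7218 × 998.4/920 = 7830 km³.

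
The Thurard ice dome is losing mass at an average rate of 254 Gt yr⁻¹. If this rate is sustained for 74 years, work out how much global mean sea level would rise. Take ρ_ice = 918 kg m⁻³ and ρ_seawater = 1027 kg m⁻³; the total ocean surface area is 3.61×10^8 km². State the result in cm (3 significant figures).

Total mass lost = 254 Gt/yr × 74 yr = 1.880×10^4 Gt = 1.880×10^16 kg.
ρ_w = 1027 kg m⁻³, so water volume = 1.880×10^16 / 1027 = 1.830×10^13 m³.
Δh = 1.830×10^13 / 3.61×10^14 = 0.0507 m = 5.07 cm.

≈ 5.07 cm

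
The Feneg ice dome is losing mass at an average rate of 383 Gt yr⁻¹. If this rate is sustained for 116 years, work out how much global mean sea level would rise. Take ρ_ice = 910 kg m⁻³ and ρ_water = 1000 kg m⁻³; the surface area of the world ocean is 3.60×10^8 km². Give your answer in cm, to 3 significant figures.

Total mass lost = 383 Gt/yr × 116 yr = 4.443×10^4 Gt = 4.443×10^16 kg.
ρ_w = 1000 kg m⁻³, so water volume = 4.443×10^16 / 1000 = 4.443×10^13 m³.
Δh = 4.443×10^13 / 3.60×10^14 = 0.123 m = 12.3 cm.

≈ 12.3 cm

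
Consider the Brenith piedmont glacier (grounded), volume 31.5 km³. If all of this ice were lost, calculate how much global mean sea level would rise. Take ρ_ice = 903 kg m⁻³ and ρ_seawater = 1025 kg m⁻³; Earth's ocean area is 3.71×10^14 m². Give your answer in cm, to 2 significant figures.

Brenith: 31.5 km³ × (903/1025) = 27.75 km³ of water.
Spread over 3.71×10^14 m² of ocean, Δh = 2.775×10^10 / 3.71×10^14 = 7.48×10^-5 m = 7.5×10^-3 cm.

≈ 7.5×10^-3 cm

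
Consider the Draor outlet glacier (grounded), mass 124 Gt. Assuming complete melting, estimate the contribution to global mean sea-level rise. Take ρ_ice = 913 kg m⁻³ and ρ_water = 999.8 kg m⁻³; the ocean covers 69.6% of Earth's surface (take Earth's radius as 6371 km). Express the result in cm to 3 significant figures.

Draor: 124 Gt = 1.240×10^14 kg; dividing by ρ_w = 999.8 kg m⁻³ gives 1.240×10^11 m³ of water.
Spread over 3.55×10^14 m² of ocean, Δh = 1.240×10^11 / 3.55×10^14 = 3.49×10^-4 m = 0.0349 cm.

≈ 0.0349 cm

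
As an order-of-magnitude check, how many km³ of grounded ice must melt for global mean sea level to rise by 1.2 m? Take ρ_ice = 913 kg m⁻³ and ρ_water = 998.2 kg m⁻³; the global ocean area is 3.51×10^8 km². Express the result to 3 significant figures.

≈ 4.61×10^5 km³

Required water volume = Δh × A = 1.2 m × 3.51×10^14 m² = 4.212×10^14 m³ = 4.212×10^5 km³.
Ice volume = water volume × ρ_w/ρ_ice = 4.212×10^5 × 998.2/913 = 4.61×10^5 km³.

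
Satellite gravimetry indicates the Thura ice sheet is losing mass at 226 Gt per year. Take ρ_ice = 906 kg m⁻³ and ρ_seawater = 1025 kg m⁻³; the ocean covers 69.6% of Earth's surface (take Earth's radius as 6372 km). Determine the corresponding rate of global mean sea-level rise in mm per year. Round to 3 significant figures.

ρ_w = 1025 kg m⁻³. Annual water volume added = 226 Gt / ρ_w = 2.260×10^14 kg / 1025 kg m⁻³ = 2.205×10^11 m³.
Δh per year = 2.205×10^11 / 3.55×10^14 = 6.21×10^-4 m = 0.621 mm.

≈ 0.621 mm/yr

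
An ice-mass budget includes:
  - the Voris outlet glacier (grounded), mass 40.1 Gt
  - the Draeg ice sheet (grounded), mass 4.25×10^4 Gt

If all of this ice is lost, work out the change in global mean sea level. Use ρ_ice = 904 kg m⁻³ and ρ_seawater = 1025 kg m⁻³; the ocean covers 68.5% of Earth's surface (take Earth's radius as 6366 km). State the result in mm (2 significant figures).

≈ 120 mm

Voris: 40.1 Gt = 4.010×10^13 kg; dividing by ρ_w = 1025 kg m⁻³ gives 3.912×10^10 m³ of water.
Draeg: 4.25×10^4 Gt = 4.250×10^16 kg; dividing by ρ_w = 1025 kg m⁻³ gives 4.146×10^13 m³ of water.
Total added water ≈ 4.150×10^13 m³ over 3.49×10^14 m² → Δh = 0.119 m = 120 mm.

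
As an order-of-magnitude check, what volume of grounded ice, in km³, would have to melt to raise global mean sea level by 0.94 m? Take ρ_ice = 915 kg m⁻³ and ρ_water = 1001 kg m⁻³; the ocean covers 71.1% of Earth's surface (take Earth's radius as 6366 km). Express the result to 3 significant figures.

≈ 3.72×10^5 km³

Required water volume = Δh × A = 0.94 m × 3.62×10^14 m² = 3.404×10^14 m³ = 3.404×10^5 km³.
Ice volume = water volume × ρ_w/ρ_ice = 3.404×10^5 × 1001/915 = 3.72×10^5 km³.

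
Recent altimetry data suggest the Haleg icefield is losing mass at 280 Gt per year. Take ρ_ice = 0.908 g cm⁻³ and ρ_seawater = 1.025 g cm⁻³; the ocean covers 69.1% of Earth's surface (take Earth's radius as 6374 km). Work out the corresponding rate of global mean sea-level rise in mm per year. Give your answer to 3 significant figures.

≈ 0.774 mm/yr

ρ_w = 1.025 g cm⁻³ = 1025 kg m⁻³. Annual water volume added = 280 Gt / ρ_w = 2.800×10^14 kg / 1025 kg m⁻³ = 2.732×10^11 m³.
Δh per year = 2.732×10^11 / 3.53×10^14 = 7.74×10^-4 m = 0.774 mm.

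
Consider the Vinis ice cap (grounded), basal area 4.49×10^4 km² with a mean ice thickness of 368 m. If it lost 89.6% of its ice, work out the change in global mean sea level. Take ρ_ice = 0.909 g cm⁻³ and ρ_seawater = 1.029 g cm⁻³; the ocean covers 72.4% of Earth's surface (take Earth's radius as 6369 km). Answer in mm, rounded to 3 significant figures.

Vinis: ice volume = 4.49×10^4 km² × 368 m = 1.652×10^4 km³; 0.896 × 1.652×10^4 × (909/1029) = 1.308×10^4 km³ of water.
Spread over 3.69×10^14 m² of ocean, Δh = 1.308×10^13 / 3.69×10^14 = 0.0354 m = 35.4 mm.

≈ 35.4 mm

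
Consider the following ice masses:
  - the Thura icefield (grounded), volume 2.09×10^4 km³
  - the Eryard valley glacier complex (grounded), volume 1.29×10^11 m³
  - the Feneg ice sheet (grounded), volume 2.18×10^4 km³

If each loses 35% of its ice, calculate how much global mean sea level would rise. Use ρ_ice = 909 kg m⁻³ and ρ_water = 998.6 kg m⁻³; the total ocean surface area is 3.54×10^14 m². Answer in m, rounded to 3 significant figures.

Thura: 0.35 × 2.09×10^4 km³ × (909/998.6) = 6659 km³ of water.
Eryard: 0.35 × 1.29×10^11 m³ × (909/998.6) = 4.110×10^10 m³ of water.
Feneg: 0.35 × 2.18×10^4 km³ × (909/998.6) = 6945 km³ of water.
Total added water ≈ 1.365×10^13 m³ over 3.54×10^14 m² → Δh = 0.0385 m.

≈ 0.0385 m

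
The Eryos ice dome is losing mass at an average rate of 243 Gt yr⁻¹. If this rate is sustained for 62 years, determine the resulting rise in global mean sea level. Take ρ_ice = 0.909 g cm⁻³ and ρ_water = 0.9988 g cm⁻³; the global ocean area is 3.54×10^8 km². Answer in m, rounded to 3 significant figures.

≈ 0.0426 m

Total mass lost = 243 Gt/yr × 62 yr = 1.507×10^4 Gt = 1.507×10^16 kg.
ρ_w = 0.9988 g cm⁻³ = 998.8 kg m⁻³, so water volume = 1.507×10^16 / 998.8 = 1.508×10^13 m³.
Δh = 1.508×10^13 / 3.54×10^14 = 0.0426 m.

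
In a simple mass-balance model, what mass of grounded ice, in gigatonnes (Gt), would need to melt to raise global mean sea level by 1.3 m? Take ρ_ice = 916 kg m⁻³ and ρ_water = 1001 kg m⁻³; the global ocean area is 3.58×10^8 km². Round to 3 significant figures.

≈ 4.66×10^5 Gt

Required water volume = Δh × A = 1.3 m × 3.58×10^14 m² = 4.654×10^14 m³.
ρ_w = 1001 kg m⁻³, so the mass of water = 4.654×10^14 m³ × 1001 kg m⁻³ = 4.659×10^17 kg = 4.66×10^5 Gt (and the same mass of ice, by conservation).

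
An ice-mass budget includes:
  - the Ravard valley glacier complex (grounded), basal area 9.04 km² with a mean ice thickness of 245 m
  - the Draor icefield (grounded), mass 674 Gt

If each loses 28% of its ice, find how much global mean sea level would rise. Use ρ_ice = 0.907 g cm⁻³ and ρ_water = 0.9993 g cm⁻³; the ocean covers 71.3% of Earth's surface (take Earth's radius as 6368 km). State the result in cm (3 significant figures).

≈ 0.0521 cm

Ravard: ice volume = 9.04 km² × 245 m = 2.215 km³; 0.28 × 2.215 × (907/999.3) = 0.5629 km³ of water.
Draor: 0.28 × 674 Gt = 1.887×10^14 kg; dividing by ρ_w = 0.9993 g cm⁻³ = 999.3 kg m⁻³ gives 1.889×10^11 m³ of water.
Total added water ≈ 1.894×10^11 m³ over 3.63×10^14 m² → Δh = 5.21×10^-4 m = 0.0521 cm.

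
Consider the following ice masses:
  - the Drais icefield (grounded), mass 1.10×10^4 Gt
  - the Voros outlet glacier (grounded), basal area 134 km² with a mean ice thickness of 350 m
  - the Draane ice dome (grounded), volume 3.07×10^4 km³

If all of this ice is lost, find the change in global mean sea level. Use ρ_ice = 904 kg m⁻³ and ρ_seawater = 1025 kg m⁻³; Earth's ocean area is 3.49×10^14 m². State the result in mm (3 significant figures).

Drais: 1.10×10^4 Gt = 1.100×10^16 kg; dividing by ρ_w = 1025 kg m⁻³ gives 1.073×10^13 m³ of water.
Voros: ice volume = 134 km² × 350 m = 46.90 km³; 46.90 × (904/1025) = 41.36 km³ of water.
Draane: 3.07×10^4 km³ × (904/1025) = 2.708×10^4 km³ of water.
Total added water ≈ 3.785×10^13 m³ over 3.49×10^14 m² → Δh = 0.108 m = 108 mm.

≈ 108 mm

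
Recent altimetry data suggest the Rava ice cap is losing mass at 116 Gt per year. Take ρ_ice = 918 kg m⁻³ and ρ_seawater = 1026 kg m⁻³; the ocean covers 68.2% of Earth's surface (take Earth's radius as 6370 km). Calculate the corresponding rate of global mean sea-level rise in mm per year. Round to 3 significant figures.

ρ_w = 1026 kg m⁻³. Annual water volume added = 116 Gt / ρ_w = 1.160×10^14 kg / 1026 kg m⁻³ = 1.131×10^11 m³.
Δh per year = 1.131×10^11 / 3.48×10^14 = 3.25×10^-4 m = 0.325 mm.

≈ 0.325 mm/yr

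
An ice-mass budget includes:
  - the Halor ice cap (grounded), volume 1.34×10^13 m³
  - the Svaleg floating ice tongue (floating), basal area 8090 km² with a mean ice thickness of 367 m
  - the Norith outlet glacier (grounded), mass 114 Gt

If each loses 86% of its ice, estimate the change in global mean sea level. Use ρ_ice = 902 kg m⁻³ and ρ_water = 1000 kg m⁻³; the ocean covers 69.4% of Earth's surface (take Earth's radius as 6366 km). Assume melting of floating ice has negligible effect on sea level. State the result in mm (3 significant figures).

Halor: 0.86 × 1.34×10^13 m³ × (902/1000) = 1.039×10^13 m³ of water.
The Svaleg floating ice tongue is floating and already displaces its own weight of water, so its melt adds essentially nothing to sea level.
Norith: 0.86 × 114 Gt = 9.804×10^13 kg; dividing by ρ_w = 1000 kg m⁻³ gives 9.804×10^10 m³ of water.
Total added water ≈ 1.049×10^13 m³ over 3.53×10^14 m² → Δh = 0.0297 m = 29.7 mm.

≈ 29.7 mm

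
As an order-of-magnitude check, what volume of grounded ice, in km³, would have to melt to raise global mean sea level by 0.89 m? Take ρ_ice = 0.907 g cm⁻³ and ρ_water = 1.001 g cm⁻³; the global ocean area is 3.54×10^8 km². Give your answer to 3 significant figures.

≈ 3.48×10^5 km³

Required water volume = Δh × A = 0.89 m × 3.54×10^14 m² = 3.151×10^14 m³ = 3.151×10^5 km³.
Ice volume = water volume × ρ_w/ρ_ice = 3.151×10^5 × 1001/907 = 3.48×10^5 km³.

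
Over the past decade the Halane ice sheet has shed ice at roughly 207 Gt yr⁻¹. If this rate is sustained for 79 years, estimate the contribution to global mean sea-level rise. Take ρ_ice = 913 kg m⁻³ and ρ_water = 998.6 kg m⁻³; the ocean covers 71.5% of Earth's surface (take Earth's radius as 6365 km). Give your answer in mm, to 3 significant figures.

Total mass lost = 207 Gt/yr × 79 yr = 1.635×10^4 Gt = 1.635×10^16 kg.
ρ_w = 998.6 kg m⁻³, so water volume = 1.635×10^16 / 998.6 = 1.638×10^13 m³.
Δh = 1.638×10^13 / 3.64×10^14 = 0.0450 m = 45.0 mm.

≈ 45.0 mm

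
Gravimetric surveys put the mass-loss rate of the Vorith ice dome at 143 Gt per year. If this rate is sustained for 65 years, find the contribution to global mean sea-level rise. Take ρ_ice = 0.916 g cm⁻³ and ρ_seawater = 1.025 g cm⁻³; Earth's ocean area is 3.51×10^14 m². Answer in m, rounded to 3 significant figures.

≈ 0.0258 m

Total mass lost = 143 Gt/yr × 65 yr = 9295 Gt = 9.295×10^15 kg.
ρ_w = 1.025 g cm⁻³ = 1025 kg m⁻³, so water volume = 9.295×10^15 / 1025 = 9.068×10^12 m³.
Δh = 9.068×10^12 / 3.51×10^14 = 0.0258 m.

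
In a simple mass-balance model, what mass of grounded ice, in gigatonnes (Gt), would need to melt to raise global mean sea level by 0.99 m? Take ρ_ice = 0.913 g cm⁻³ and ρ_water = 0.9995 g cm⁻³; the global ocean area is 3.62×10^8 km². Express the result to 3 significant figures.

≈ 3.58×10^5 Gt

Required water volume = Δh × A = 0.99 m × 3.62×10^14 m² = 3.584×10^14 m³.
ρ_w = 0.9995 g cm⁻³ = 999.5 kg m⁻³, so the mass of water = 3.584×10^14 m³ × 999.5 kg m⁻³ = 3.582×10^17 kg = 3.58×10^5 Gt (and the same mass of ice, by conservation).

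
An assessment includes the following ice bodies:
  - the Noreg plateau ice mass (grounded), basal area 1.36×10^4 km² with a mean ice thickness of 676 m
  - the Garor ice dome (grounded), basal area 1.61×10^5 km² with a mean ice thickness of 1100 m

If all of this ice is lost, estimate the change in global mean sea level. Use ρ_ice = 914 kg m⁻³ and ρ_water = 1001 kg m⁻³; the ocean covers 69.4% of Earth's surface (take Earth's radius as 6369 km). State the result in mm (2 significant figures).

≈ 480 mm

Noreg: ice volume = 1.36×10^4 km² × 676 m = 9194 km³; 9194 × (914/1001) = 8395 km³ of water.
Garor: ice volume = 1.61×10^5 km² × 1100 m = 1.771×10^5 km³; 1.771×10^5 × (914/1001) = 1.617×10^5 km³ of water.
Total added water ≈ 1.701×10^14 m³ over 3.54×10^14 m² → Δh = 0.481 m = 480 mm.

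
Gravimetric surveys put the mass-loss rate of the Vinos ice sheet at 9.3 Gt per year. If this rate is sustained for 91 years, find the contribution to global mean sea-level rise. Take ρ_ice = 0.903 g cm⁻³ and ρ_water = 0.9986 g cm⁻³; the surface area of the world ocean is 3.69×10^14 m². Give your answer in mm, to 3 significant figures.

≈ 2.30 mm

Total mass lost = 9.3 Gt/yr × 91 yr = 846.3 Gt = 8.463×10^14 kg.
ρ_w = 0.9986 g cm⁻³ = 998.6 kg m⁻³, so water volume = 8.463×10^14 / 998.6 = 8.475×10^11 m³.
Δh = 8.475×10^11 / 3.69×10^14 = 2.30×10^-3 m = 2.30 mm.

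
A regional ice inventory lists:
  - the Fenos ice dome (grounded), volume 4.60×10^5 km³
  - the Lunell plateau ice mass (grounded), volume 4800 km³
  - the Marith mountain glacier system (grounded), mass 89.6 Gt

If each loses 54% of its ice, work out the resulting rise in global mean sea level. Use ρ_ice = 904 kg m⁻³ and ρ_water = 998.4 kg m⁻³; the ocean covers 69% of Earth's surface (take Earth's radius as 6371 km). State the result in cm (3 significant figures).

Fenos: 0.54 × 4.60×10^5 km³ × (904/998.4) = 2.249×10^5 km³ of water.
Lunell: 0.54 × 4800 km³ × (904/998.4) = 2347 km³ of water.
Marith: 0.54 × 89.6 Gt = 4.838×10^13 kg; dividing by ρ_w = 998.4 kg m⁻³ gives 4.846×10^10 m³ of water.
Total added water ≈ 2.273×10^14 m³ over 3.52×10^14 m² → Δh = 0.646 m = 64.6 cm.

≈ 64.6 cm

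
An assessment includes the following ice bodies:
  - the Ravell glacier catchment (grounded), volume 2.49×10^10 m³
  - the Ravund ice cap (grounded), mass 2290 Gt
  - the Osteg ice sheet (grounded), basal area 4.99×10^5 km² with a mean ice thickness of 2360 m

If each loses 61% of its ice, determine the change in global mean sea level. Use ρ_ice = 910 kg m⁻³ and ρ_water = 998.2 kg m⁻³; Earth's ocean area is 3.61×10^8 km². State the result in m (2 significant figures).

≈ 1.8 m

Ravell: 0.61 × 2.49×10^10 m³ × (910/998.2) = 1.385×10^10 m³ of water.
Ravund: 0.61 × 2290 Gt = 1.397×10^15 kg; dividing by ρ_w = 998.2 kg m⁻³ gives 1.399×10^12 m³ of water.
Osteg: ice volume = 4.99×10^5 km² × 2360 m = 1.178×10^6 km³; 0.61 × 1.178×10^6 × (910/998.2) = 6.549×10^5 km³ of water.
Total added water ≈ 6.563×10^14 m³ over 3.61×10^14 m² → Δh = 1.82 m.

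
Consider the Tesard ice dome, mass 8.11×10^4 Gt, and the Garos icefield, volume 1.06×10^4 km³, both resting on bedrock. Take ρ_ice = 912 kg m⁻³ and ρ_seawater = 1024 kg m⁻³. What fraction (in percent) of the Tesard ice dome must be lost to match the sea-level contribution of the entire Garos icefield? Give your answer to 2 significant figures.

≈ 12 %

Equal sea-level rise means equal mass of meltwater, i.e. equal mass of ice lost.
Ice mass of Garos: 9.667×10^15 kg; ice mass of Tesard: 8.110×10^16 kg.
Fraction required = 9.667×10^15 / 8.110×10^16 = 0.119 → 12 %.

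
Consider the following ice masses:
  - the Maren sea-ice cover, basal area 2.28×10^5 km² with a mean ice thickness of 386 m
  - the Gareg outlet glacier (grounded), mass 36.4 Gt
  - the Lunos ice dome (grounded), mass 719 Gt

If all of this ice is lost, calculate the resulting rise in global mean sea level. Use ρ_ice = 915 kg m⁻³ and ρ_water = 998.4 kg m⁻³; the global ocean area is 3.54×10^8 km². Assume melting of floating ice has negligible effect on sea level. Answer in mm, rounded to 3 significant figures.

The Maren sea-ice cover is floating and already displaces its own weight of water, so its melt adds essentially nothing to sea level.
Gareg: 36.4 Gt = 3.640×10^13 kg; dividing by ρ_w = 998.4 kg m⁻³ gives 3.646×10^10 m³ of water.
Lunos: 719 Gt = 7.190×10^14 kg; dividing by ρ_w = 998.4 kg m⁻³ gives 7.202×10^11 m³ of water.
Total added water ≈ 7.566×10^11 m³ over 3.54×10^14 m² → Δh = 2.14×10^-3 m = 2.14 mm.

≈ 2.14 mm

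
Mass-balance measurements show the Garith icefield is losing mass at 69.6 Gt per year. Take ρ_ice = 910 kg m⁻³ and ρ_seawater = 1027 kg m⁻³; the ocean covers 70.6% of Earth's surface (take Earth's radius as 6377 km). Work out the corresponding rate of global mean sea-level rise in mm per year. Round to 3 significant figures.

ρ_w = 1027 kg m⁻³. Annual water volume added = 69.6 Gt / ρ_w = 6.960×10^13 kg / 1027 kg m⁻³ = 6.777×10^10 m³.
Δh per year = 6.777×10^10 / 3.61×10^14 = 1.88×10^-4 m = 0.188 mm.

≈ 0.188 mm/yr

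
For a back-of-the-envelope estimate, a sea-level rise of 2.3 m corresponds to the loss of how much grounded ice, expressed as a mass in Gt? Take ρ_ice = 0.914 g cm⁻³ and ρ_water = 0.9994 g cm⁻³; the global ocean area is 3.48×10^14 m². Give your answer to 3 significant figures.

≈ 8.00×10^5 Gt

Required water volume = Δh × A = 2.3 m × 3.48×10^14 m² = 8.004×10^14 m³.
ρ_w = 0.9994 g cm⁻³ = 999.4 kg m⁻³, so the mass of water = 8.004×10^14 m³ × 999.4 kg m⁻³ = 7.999×10^17 kg = 8.00×10^5 Gt (and the same mass of ice, by conservation).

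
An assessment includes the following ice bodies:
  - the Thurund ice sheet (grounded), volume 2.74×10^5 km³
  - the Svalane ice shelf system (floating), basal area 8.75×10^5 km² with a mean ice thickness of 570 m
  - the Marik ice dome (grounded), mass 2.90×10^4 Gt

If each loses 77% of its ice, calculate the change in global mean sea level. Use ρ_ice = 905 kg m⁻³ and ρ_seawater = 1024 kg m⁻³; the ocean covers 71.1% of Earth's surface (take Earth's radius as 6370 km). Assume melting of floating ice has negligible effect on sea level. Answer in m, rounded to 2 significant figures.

Thurund: 0.77 × 2.74×10^5 km³ × (905/1024) = 1.865×10^5 km³ of water.
The Svalane ice shelf system is floating and already displaces its own weight of water, so its melt adds essentially nothing to sea level.
Marik: 0.77 × 2.90×10^4 Gt = 2.233×10^16 kg; dividing by ρ_w = 1024 kg m⁻³ gives 2.181×10^13 m³ of water.
Total added water ≈ 2.083×10^14 m³ over 3.63×10^14 m² → Δh = 0.574 m.

≈ 0.57 m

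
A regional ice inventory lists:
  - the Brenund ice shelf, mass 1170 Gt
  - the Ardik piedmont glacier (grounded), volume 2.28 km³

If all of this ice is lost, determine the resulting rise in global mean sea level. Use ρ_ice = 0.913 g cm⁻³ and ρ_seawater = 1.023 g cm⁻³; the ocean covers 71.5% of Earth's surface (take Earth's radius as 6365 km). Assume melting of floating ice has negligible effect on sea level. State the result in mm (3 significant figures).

≈ 5.59×10^-3 mm

The Brenund ice shelf is floating and already displaces its own weight of water, so its melt adds essentially nothing to sea level.
Ardik: 2.28 km³ × (913/1023) = 2.035 km³ of water.
Total added water ≈ 2.035×10^9 m³ over 3.64×10^14 m² → Δh = 5.59×10^-6 m = 5.59×10^-3 mm.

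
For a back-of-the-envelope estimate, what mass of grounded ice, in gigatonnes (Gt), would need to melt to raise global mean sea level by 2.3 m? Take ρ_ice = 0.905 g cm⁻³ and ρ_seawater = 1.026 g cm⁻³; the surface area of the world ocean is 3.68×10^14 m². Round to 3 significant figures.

Required water volume = Δh × A = 2.3 m × 3.68×10^14 m² = 8.464×10^14 m³.
ρ_w = 1.026 g cm⁻³ = 1026 kg m⁻³, so the mass of water = 8.464×10^14 m³ × 1026 kg m⁻³ = 8.684×10^17 kg = 8.68×10^5 Gt (and the same mass of ice, by conservation).

≈ 8.68×10^5 Gt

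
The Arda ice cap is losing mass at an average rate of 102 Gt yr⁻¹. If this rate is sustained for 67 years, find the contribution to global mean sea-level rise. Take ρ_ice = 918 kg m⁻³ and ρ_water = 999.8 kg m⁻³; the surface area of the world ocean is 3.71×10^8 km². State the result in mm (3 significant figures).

Total mass lost = 102 Gt/yr × 67 yr = 6834 Gt = 6.834×10^15 kg.
ρ_w = 999.8 kg m⁻³, so water volume = 6.834×10^15 / 999.8 = 6.835×10^12 m³.
Δh = 6.835×10^12 / 3.71×10^14 = 0.0184 m = 18.4 mm.

≈ 18.4 mm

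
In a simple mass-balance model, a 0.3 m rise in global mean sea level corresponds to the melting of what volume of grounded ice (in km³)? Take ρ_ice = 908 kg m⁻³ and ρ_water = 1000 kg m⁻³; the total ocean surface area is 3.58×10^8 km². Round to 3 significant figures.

≈ 1.18×10^5 km³

Required water volume = Δh × A = 0.3 m × 3.58×10^14 m² = 1.074×10^14 m³ = 1.074×10^5 km³.
Ice volume = water volume × ρ_w/ρ_ice = 1.074×10^5 × 1000/908 = 1.18×10^5 km³.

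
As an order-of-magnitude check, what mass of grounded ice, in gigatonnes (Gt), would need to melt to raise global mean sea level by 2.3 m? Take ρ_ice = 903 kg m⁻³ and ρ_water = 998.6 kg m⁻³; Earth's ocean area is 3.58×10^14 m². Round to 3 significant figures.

Required water volume = Δh × A = 2.3 m × 3.58×10^14 m² = 8.234×10^14 m³.
ρ_w = 998.6 kg m⁻³, so the mass of water = 8.234×10^14 m³ × 998.6 kg m⁻³ = 8.222×10^17 kg = 8.22×10^5 Gt (and the same mass of ice, by conservation).

≈ 8.22×10^5 Gt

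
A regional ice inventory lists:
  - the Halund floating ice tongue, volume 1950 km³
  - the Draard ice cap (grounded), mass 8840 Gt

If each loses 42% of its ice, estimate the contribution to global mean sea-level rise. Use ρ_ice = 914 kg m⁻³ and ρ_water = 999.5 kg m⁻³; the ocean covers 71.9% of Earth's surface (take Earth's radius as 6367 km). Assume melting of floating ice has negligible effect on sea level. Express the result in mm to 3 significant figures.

≈ 10.1 mm

The Halund floating ice tongue is floating and already displaces its own weight of water, so its melt adds essentially nothing to sea level.
Draard: 0.42 × 8840 Gt = 3.713×10^15 kg; dividing by ρ_w = 999.5 kg m⁻³ gives 3.715×10^12 m³ of water.
Total added water ≈ 3.715×10^12 m³ over 3.66×10^14 m² → Δh = 0.0101 m = 10.1 mm.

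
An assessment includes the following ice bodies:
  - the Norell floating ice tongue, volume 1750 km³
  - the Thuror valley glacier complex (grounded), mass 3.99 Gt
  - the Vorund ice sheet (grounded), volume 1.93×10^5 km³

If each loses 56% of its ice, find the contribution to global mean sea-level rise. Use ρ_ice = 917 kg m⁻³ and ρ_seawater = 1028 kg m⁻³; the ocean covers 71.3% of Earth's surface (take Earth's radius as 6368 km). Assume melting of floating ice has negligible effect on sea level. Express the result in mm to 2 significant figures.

≈ 270 mm

The Norell floating ice tongue is floating and already displaces its own weight of water, so its melt adds essentially nothing to sea level.
Thuror: 0.56 × 3.99 Gt = 2.234×10^12 kg; dividing by ρ_w = 1028 kg m⁻³ gives 2.174×10^9 m³ of water.
Vorund: 0.56 × 1.93×10^5 km³ × (917/1028) = 9.641×10^4 km³ of water.
Total added water ≈ 9.641×10^13 m³ over 3.63×10^14 m² → Δh = 0.265 m = 270 mm.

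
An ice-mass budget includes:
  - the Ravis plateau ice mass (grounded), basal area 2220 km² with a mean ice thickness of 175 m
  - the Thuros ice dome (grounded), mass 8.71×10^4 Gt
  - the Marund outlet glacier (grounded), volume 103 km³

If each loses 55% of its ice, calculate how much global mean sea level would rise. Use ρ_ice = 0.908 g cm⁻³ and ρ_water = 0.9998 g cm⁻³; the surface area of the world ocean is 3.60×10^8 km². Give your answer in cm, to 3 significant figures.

≈ 13.4 cm

Ravis: ice volume = 2220 km² × 175 m = 388.5 km³; 0.55 × 388.5 × (908/999.8) = 194.1 km³ of water.
Thuros: 0.55 × 8.71×10^4 Gt = 4.791×10^16 kg; dividing by ρ_w = 0.9998 g cm⁻³ = 999.8 kg m⁻³ gives 4.791×10^13 m³ of water.
Marund: 0.55 × 103 km³ × (908/999.8) = 51.45 km³ of water.
Total added water ≈ 4.816×10^13 m³ over 3.60×10^14 m² → Δh = 0.134 m = 13.4 cm.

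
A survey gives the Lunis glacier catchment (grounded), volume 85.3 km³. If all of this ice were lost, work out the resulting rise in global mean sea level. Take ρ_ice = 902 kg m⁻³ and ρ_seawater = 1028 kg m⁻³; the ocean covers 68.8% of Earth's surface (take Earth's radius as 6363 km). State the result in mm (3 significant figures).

≈ 0.214 mm

Lunis: 85.3 km³ × (902/1028) = 74.84 km³ of water.
Spread over 3.50×10^14 m² of ocean, Δh = 7.484×10^10 / 3.50×10^14 = 2.14×10^-4 m = 0.214 mm.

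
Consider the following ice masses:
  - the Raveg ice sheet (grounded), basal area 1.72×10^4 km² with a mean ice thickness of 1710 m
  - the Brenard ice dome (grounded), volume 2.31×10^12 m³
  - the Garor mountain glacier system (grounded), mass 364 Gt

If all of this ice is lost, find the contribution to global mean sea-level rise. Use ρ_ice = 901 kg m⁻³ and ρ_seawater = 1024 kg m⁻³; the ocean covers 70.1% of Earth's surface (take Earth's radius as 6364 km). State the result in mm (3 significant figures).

≈ 79.2 mm

Raveg: ice volume = 1.72×10^4 km² × 1710 m = 2.941×10^4 km³; 2.941×10^4 × (901/1024) = 2.588×10^4 km³ of water.
Brenard: 2.31×10^12 m³ × (901/1024) = 2.033×10^12 m³ of water.
Garor: 364 Gt = 3.640×10^14 kg; dividing by ρ_w = 1024 kg m⁻³ gives 3.555×10^11 m³ of water.
Total added water ≈ 2.827×10^13 m³ over 3.57×10^14 m² → Δh = 0.0792 m = 79.2 mm.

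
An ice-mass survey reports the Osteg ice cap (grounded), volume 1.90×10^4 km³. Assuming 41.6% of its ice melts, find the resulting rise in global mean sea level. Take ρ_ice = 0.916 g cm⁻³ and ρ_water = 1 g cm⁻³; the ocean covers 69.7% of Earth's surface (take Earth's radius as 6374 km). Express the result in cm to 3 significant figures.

Osteg: 0.416 × 1.90×10^4 km³ × (916/1000) = 7240 km³ of water.
Spread over 3.56×10^14 m² of ocean, Δh = 7.240×10^12 / 3.56×10^14 = 0.0203 m = 2.03 cm.

≈ 2.03 cm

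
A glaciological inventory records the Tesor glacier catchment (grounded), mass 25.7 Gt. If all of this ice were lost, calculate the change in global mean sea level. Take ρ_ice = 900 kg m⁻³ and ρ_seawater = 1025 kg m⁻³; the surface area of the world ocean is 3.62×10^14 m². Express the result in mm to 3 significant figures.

≈ 0.0693 mm

Tesor: 25.7 Gt = 2.570×10^13 kg; dividing by ρ_w = 1025 kg m⁻³ gives 2.507×10^10 m³ of water.
Spread over 3.62×10^14 m² of ocean, Δh = 2.507×10^10 / 3.62×10^14 = 6.93×10^-5 m = 0.0693 mm.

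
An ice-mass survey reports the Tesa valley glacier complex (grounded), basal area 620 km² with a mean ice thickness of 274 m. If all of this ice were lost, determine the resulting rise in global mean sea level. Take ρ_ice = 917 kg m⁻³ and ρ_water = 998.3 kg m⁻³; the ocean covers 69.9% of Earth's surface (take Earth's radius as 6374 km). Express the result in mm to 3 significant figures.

Tesa: ice volume = 620 km² × 274 m = 169.9 km³; 169.9 × (917/998.3) = 156.0 km³ of water.
Spread over 3.57×10^14 m² of ocean, Δh = 1.560×10^11 / 3.57×10^14 = 4.37×10^-4 m = 0.437 mm.

≈ 0.437 mm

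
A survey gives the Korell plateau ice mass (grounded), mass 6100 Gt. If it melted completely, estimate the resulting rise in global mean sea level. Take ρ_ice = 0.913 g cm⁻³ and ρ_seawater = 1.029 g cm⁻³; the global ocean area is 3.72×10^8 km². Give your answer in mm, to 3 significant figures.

Korell: 6100 Gt = 6.100×10^15 kg; dividing by ρ_w = 1.029 g cm⁻³ = 1029 kg m⁻³ gives 5.928×10^12 m³ of water.
Spread over 3.72×10^14 m² of ocean, Δh = 5.928×10^12 / 3.72×10^14 = 0.0159 m = 15.9 mm.

≈ 15.9 mm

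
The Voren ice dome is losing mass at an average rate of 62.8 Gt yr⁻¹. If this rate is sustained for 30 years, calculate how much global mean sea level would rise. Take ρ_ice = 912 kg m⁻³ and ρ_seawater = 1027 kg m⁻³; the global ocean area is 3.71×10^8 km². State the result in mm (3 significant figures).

Total mass lost = 62.8 Gt/yr × 30 yr = 1884 Gt = 1.884×10^15 kg.
ρ_w = 1027 kg m⁻³, so water volume = 1.884×10^15 / 1027 = 1.834×10^12 m³.
Δh = 1.834×10^12 / 3.71×10^14 = 4.94×10^-3 m = 4.94 mm.

≈ 4.94 mm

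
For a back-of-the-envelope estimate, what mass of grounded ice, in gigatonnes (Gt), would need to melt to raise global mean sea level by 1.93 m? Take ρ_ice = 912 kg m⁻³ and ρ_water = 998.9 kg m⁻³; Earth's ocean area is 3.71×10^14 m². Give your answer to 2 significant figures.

≈ 7.2×10^5 Gt

Required water volume = Δh × A = 1.93 m × 3.71×10^14 m² = 7.160×10^14 m³.
ρ_w = 998.9 kg m⁻³, so the mass of water = 7.160×10^14 m³ × 998.9 kg m⁻³ = 7.152×10^17 kg = 7.2×10^5 Gt (and the same mass of ice, by conservation).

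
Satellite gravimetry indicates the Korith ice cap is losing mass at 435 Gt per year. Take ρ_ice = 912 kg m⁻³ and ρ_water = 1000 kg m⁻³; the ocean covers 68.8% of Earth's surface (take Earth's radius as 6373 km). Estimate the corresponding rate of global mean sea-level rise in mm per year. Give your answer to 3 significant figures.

ρ_w = 1000 kg m⁻³. Annual water volume added = 435 Gt / ρ_w = 4.350×10^14 kg / 1000 kg m⁻³ = 4.350×10^11 m³.
Δh per year = 4.350×10^11 / 3.51×10^14 = 1.24×10^-3 m = 1.24 mm.

≈ 1.24 mm/yr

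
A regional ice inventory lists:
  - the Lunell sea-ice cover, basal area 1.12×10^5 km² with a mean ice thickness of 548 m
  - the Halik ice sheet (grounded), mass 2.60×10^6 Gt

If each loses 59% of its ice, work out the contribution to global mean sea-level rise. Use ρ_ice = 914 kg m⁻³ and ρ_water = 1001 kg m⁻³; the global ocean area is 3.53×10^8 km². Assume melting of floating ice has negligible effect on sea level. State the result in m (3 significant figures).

The Lunell sea-ice cover is floating and already displaces its own weight of water, so its melt adds essentially nothing to sea level.
Halik: 0.59 × 2.60×10^6 Gt = 1.534×10^18 kg; dividing by ρ_w = 1001 kg m⁻³ gives 1.532×10^15 m³ of water.
Total added water ≈ 1.532×10^15 m³ over 3.53×10^14 m² → Δh = 4.34 m.

≈ 4.34 m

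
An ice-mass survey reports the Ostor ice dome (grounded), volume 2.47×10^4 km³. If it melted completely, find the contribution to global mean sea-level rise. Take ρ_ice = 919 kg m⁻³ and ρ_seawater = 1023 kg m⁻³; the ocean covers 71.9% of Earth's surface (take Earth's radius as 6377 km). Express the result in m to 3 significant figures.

Ostor: 2.47×10^4 km³ × (919/1023) = 2.219×10^4 km³ of water.
Spread over 3.67×10^14 m² of ocean, Δh = 2.219×10^13 / 3.67×10^14 = 0.0604 m.

≈ 0.0604 m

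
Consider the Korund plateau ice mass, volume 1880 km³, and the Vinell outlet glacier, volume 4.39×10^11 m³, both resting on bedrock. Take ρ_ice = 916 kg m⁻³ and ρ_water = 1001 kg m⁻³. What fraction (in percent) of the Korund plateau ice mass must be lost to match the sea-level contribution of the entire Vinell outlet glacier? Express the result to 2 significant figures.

≈ 23 %

Equal sea-level rise means equal mass of meltwater, i.e. equal mass of ice lost.
Ice mass of Vinell: 4.021×10^14 kg; ice mass of Korund: 1.722×10^15 kg.
Fraction required = 4.021×10^14 / 1.722×10^15 = 0.234 → 23 %.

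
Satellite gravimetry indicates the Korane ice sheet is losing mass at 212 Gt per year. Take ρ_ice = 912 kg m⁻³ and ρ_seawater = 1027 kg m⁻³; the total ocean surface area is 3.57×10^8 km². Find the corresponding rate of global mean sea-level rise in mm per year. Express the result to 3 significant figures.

ρ_w = 1027 kg m⁻³. Annual water volume added = 212 Gt / ρ_w = 2.120×10^14 kg / 1027 kg m⁻³ = 2.064×10^11 m³.
Δh per year = 2.064×10^11 / 3.57×10^14 = 5.78×10^-4 m = 0.578 mm.

≈ 0.578 mm/yr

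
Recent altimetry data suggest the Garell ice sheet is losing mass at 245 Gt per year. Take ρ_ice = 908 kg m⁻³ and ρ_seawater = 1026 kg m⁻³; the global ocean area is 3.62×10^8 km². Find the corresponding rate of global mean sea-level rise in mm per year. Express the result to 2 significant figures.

ρ_w = 1026 kg m⁻³. Annual water volume added = 245 Gt / ρ_w = 2.450×10^14 kg / 1026 kg m⁻³ = 2.388×10^11 m³.
Δh per year = 2.388×10^11 / 3.62×10^14 = 6.60×10^-4 m = 0.66 mm.

≈ 0.66 mm/yr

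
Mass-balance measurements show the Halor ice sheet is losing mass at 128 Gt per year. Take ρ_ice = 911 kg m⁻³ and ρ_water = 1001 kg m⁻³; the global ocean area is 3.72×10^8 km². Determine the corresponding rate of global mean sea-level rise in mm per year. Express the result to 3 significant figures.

≈ 0.344 mm/yr

ρ_w = 1001 kg m⁻³. Annual water volume added = 128 Gt / ρ_w = 1.280×10^14 kg / 1001 kg m⁻³ = 1.279×10^11 m³.
Δh per year = 1.279×10^11 / 3.72×10^14 = 3.44×10^-4 m = 0.344 mm.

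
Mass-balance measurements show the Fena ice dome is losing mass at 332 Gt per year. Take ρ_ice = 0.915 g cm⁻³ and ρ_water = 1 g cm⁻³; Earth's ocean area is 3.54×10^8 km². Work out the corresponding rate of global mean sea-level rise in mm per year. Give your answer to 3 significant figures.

≈ 0.938 mm/yr

ρ_w = 1 g cm⁻³ = 1000 kg m⁻³. Annual water volume added = 332 Gt / ρ_w = 3.320×10^14 kg / 1000 kg m⁻³ = 3.320×10^11 m³.
Δh per year = 3.320×10^11 / 3.54×10^14 = 9.38×10^-4 m = 0.938 mm.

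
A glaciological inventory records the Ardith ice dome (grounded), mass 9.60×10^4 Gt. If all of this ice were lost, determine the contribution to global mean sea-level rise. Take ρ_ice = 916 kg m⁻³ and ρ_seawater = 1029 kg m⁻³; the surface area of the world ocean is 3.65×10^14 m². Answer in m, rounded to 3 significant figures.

≈ 0.256 m

Ardith: 9.60×10^4 Gt = 9.600×10^16 kg; dividing by ρ_w = 1029 kg m⁻³ gives 9.329×10^13 m³ of water.
Spread over 3.65×10^14 m² of ocean, Δh = 9.329×10^13 / 3.65×10^14 = 0.256 m.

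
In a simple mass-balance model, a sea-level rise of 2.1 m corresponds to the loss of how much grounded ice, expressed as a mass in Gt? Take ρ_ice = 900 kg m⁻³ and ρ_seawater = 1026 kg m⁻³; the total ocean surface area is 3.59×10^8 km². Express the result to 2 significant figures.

Required water volume = Δh × A = 2.1 m × 3.59×10^14 m² = 7.539×10^14 m³.
ρ_w = 1026 kg m⁻³, so the mass of water = 7.539×10^14 m³ × 1026 kg m⁻³ = 7.735×10^17 kg = 7.7×10^5 Gt (and the same mass of ice, by conservation).

≈ 7.7×10^5 Gt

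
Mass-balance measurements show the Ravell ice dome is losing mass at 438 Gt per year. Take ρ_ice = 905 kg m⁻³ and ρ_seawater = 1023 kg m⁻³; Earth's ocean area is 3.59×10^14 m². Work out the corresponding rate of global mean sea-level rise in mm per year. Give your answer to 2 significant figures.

ρ_w = 1023 kg m⁻³. Annual water volume added = 438 Gt / ρ_w = 4.380×10^14 kg / 1023 kg m⁻³ = 4.282×10^11 m³.
Δh per year = 4.282×10^11 / 3.59×10^14 = 1.19×10^-3 m = 1.2 mm.

≈ 1.2 mm/yr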